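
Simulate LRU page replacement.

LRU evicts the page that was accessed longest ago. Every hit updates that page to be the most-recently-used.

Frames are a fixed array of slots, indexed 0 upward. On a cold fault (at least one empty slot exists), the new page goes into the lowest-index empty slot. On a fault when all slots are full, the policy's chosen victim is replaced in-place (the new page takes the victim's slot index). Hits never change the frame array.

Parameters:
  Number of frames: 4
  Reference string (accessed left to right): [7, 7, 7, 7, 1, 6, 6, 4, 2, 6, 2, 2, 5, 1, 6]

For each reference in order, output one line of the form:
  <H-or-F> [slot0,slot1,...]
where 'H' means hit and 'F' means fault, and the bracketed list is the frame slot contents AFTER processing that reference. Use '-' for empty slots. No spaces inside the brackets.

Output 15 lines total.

F [7,-,-,-]
H [7,-,-,-]
H [7,-,-,-]
H [7,-,-,-]
F [7,1,-,-]
F [7,1,6,-]
H [7,1,6,-]
F [7,1,6,4]
F [2,1,6,4]
H [2,1,6,4]
H [2,1,6,4]
H [2,1,6,4]
F [2,5,6,4]
F [2,5,6,1]
H [2,5,6,1]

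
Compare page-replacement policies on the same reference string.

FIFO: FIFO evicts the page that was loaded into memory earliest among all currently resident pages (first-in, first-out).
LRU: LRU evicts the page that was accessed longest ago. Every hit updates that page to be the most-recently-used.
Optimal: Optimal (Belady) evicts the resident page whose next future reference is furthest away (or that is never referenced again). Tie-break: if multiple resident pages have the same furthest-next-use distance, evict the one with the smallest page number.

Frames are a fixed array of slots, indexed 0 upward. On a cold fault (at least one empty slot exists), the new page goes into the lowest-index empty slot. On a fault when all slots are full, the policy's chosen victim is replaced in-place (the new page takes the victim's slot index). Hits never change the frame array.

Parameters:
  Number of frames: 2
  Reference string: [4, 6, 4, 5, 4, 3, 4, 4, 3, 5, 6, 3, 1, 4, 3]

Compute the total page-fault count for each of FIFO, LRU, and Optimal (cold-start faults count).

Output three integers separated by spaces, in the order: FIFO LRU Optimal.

Answer: 11 10 8

Derivation:
--- FIFO ---
  step 0: ref 4 -> FAULT, frames=[4,-] (faults so far: 1)
  step 1: ref 6 -> FAULT, frames=[4,6] (faults so far: 2)
  step 2: ref 4 -> HIT, frames=[4,6] (faults so far: 2)
  step 3: ref 5 -> FAULT, evict 4, frames=[5,6] (faults so far: 3)
  step 4: ref 4 -> FAULT, evict 6, frames=[5,4] (faults so far: 4)
  step 5: ref 3 -> FAULT, evict 5, frames=[3,4] (faults so far: 5)
  step 6: ref 4 -> HIT, frames=[3,4] (faults so far: 5)
  step 7: ref 4 -> HIT, frames=[3,4] (faults so far: 5)
  step 8: ref 3 -> HIT, frames=[3,4] (faults so far: 5)
  step 9: ref 5 -> FAULT, evict 4, frames=[3,5] (faults so far: 6)
  step 10: ref 6 -> FAULT, evict 3, frames=[6,5] (faults so far: 7)
  step 11: ref 3 -> FAULT, evict 5, frames=[6,3] (faults so far: 8)
  step 12: ref 1 -> FAULT, evict 6, frames=[1,3] (faults so far: 9)
  step 13: ref 4 -> FAULT, evict 3, frames=[1,4] (faults so far: 10)
  step 14: ref 3 -> FAULT, evict 1, frames=[3,4] (faults so far: 11)
  FIFO total faults: 11
--- LRU ---
  step 0: ref 4 -> FAULT, frames=[4,-] (faults so far: 1)
  step 1: ref 6 -> FAULT, frames=[4,6] (faults so far: 2)
  step 2: ref 4 -> HIT, frames=[4,6] (faults so far: 2)
  step 3: ref 5 -> FAULT, evict 6, frames=[4,5] (faults so far: 3)
  step 4: ref 4 -> HIT, frames=[4,5] (faults so far: 3)
  step 5: ref 3 -> FAULT, evict 5, frames=[4,3] (faults so far: 4)
  step 6: ref 4 -> HIT, frames=[4,3] (faults so far: 4)
  step 7: ref 4 -> HIT, frames=[4,3] (faults so far: 4)
  step 8: ref 3 -> HIT, frames=[4,3] (faults so far: 4)
  step 9: ref 5 -> FAULT, evict 4, frames=[5,3] (faults so far: 5)
  step 10: ref 6 -> FAULT, evict 3, frames=[5,6] (faults so far: 6)
  step 11: ref 3 -> FAULT, evict 5, frames=[3,6] (faults so far: 7)
  step 12: ref 1 -> FAULT, evict 6, frames=[3,1] (faults so far: 8)
  step 13: ref 4 -> FAULT, evict 3, frames=[4,1] (faults so far: 9)
  step 14: ref 3 -> FAULT, evict 1, frames=[4,3] (faults so far: 10)
  LRU total faults: 10
--- Optimal ---
  step 0: ref 4 -> FAULT, frames=[4,-] (faults so far: 1)
  step 1: ref 6 -> FAULT, frames=[4,6] (faults so far: 2)
  step 2: ref 4 -> HIT, frames=[4,6] (faults so far: 2)
  step 3: ref 5 -> FAULT, evict 6, frames=[4,5] (faults so far: 3)
  step 4: ref 4 -> HIT, frames=[4,5] (faults so far: 3)
  step 5: ref 3 -> FAULT, evict 5, frames=[4,3] (faults so far: 4)
  step 6: ref 4 -> HIT, frames=[4,3] (faults so far: 4)
  step 7: ref 4 -> HIT, frames=[4,3] (faults so far: 4)
  step 8: ref 3 -> HIT, frames=[4,3] (faults so far: 4)
  step 9: ref 5 -> FAULT, evict 4, frames=[5,3] (faults so far: 5)
  step 10: ref 6 -> FAULT, evict 5, frames=[6,3] (faults so far: 6)
  step 11: ref 3 -> HIT, frames=[6,3] (faults so far: 6)
  step 12: ref 1 -> FAULT, evict 6, frames=[1,3] (faults so far: 7)
  step 13: ref 4 -> FAULT, evict 1, frames=[4,3] (faults so far: 8)
  step 14: ref 3 -> HIT, frames=[4,3] (faults so far: 8)
  Optimal total faults: 8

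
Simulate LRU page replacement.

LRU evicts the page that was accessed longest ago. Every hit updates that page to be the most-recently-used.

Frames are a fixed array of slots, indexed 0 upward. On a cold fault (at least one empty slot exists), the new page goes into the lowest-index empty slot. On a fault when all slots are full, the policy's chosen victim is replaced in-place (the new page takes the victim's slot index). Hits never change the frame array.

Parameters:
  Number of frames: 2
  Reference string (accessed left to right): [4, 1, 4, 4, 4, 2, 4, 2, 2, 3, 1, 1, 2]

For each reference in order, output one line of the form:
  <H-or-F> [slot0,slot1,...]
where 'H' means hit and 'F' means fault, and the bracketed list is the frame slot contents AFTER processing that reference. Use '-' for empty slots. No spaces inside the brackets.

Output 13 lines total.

F [4,-]
F [4,1]
H [4,1]
H [4,1]
H [4,1]
F [4,2]
H [4,2]
H [4,2]
H [4,2]
F [3,2]
F [3,1]
H [3,1]
F [2,1]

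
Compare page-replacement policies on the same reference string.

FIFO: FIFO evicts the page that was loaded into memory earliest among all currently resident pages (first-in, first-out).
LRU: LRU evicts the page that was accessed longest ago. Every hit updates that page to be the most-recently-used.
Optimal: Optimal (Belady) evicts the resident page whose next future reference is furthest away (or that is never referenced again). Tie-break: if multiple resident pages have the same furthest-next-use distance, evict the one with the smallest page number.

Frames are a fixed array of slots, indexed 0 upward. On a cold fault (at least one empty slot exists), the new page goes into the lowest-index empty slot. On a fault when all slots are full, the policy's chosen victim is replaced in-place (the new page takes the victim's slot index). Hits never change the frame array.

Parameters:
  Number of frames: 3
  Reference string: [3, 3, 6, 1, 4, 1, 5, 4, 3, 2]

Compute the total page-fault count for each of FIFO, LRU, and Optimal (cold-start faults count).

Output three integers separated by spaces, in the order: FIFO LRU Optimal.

Answer: 7 7 6

Derivation:
--- FIFO ---
  step 0: ref 3 -> FAULT, frames=[3,-,-] (faults so far: 1)
  step 1: ref 3 -> HIT, frames=[3,-,-] (faults so far: 1)
  step 2: ref 6 -> FAULT, frames=[3,6,-] (faults so far: 2)
  step 3: ref 1 -> FAULT, frames=[3,6,1] (faults so far: 3)
  step 4: ref 4 -> FAULT, evict 3, frames=[4,6,1] (faults so far: 4)
  step 5: ref 1 -> HIT, frames=[4,6,1] (faults so far: 4)
  step 6: ref 5 -> FAULT, evict 6, frames=[4,5,1] (faults so far: 5)
  step 7: ref 4 -> HIT, frames=[4,5,1] (faults so far: 5)
  step 8: ref 3 -> FAULT, evict 1, frames=[4,5,3] (faults so far: 6)
  step 9: ref 2 -> FAULT, evict 4, frames=[2,5,3] (faults so far: 7)
  FIFO total faults: 7
--- LRU ---
  step 0: ref 3 -> FAULT, frames=[3,-,-] (faults so far: 1)
  step 1: ref 3 -> HIT, frames=[3,-,-] (faults so far: 1)
  step 2: ref 6 -> FAULT, frames=[3,6,-] (faults so far: 2)
  step 3: ref 1 -> FAULT, frames=[3,6,1] (faults so far: 3)
  step 4: ref 4 -> FAULT, evict 3, frames=[4,6,1] (faults so far: 4)
  step 5: ref 1 -> HIT, frames=[4,6,1] (faults so far: 4)
  step 6: ref 5 -> FAULT, evict 6, frames=[4,5,1] (faults so far: 5)
  step 7: ref 4 -> HIT, frames=[4,5,1] (faults so far: 5)
  step 8: ref 3 -> FAULT, evict 1, frames=[4,5,3] (faults so far: 6)
  step 9: ref 2 -> FAULT, evict 5, frames=[4,2,3] (faults so far: 7)
  LRU total faults: 7
--- Optimal ---
  step 0: ref 3 -> FAULT, frames=[3,-,-] (faults so far: 1)
  step 1: ref 3 -> HIT, frames=[3,-,-] (faults so far: 1)
  step 2: ref 6 -> FAULT, frames=[3,6,-] (faults so far: 2)
  step 3: ref 1 -> FAULT, frames=[3,6,1] (faults so far: 3)
  step 4: ref 4 -> FAULT, evict 6, frames=[3,4,1] (faults so far: 4)
  step 5: ref 1 -> HIT, frames=[3,4,1] (faults so far: 4)
  step 6: ref 5 -> FAULT, evict 1, frames=[3,4,5] (faults so far: 5)
  step 7: ref 4 -> HIT, frames=[3,4,5] (faults so far: 5)
  step 8: ref 3 -> HIT, frames=[3,4,5] (faults so far: 5)
  step 9: ref 2 -> FAULT, evict 3, frames=[2,4,5] (faults so far: 6)
  Optimal total faults: 6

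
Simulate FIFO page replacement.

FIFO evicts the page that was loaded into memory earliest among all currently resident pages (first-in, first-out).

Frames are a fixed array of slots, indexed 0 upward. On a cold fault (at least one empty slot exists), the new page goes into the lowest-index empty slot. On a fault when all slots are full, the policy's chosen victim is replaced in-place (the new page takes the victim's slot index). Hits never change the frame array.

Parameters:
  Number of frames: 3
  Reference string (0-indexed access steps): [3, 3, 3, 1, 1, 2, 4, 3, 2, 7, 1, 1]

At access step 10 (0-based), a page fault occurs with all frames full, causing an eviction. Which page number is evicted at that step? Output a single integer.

Answer: 4

Derivation:
Step 0: ref 3 -> FAULT, frames=[3,-,-]
Step 1: ref 3 -> HIT, frames=[3,-,-]
Step 2: ref 3 -> HIT, frames=[3,-,-]
Step 3: ref 1 -> FAULT, frames=[3,1,-]
Step 4: ref 1 -> HIT, frames=[3,1,-]
Step 5: ref 2 -> FAULT, frames=[3,1,2]
Step 6: ref 4 -> FAULT, evict 3, frames=[4,1,2]
Step 7: ref 3 -> FAULT, evict 1, frames=[4,3,2]
Step 8: ref 2 -> HIT, frames=[4,3,2]
Step 9: ref 7 -> FAULT, evict 2, frames=[4,3,7]
Step 10: ref 1 -> FAULT, evict 4, frames=[1,3,7]
At step 10: evicted page 4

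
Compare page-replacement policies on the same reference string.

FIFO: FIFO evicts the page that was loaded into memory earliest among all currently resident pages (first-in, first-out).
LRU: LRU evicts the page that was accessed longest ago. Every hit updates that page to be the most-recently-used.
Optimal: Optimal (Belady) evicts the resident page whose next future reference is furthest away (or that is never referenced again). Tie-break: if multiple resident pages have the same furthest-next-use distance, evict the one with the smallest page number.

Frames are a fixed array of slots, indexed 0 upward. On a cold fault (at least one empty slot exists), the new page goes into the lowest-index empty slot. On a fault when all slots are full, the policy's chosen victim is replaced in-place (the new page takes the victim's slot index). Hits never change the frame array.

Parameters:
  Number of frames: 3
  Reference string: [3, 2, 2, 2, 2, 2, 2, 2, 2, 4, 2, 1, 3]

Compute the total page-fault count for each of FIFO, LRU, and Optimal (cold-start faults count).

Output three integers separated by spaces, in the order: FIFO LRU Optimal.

--- FIFO ---
  step 0: ref 3 -> FAULT, frames=[3,-,-] (faults so far: 1)
  step 1: ref 2 -> FAULT, frames=[3,2,-] (faults so far: 2)
  step 2: ref 2 -> HIT, frames=[3,2,-] (faults so far: 2)
  step 3: ref 2 -> HIT, frames=[3,2,-] (faults so far: 2)
  step 4: ref 2 -> HIT, frames=[3,2,-] (faults so far: 2)
  step 5: ref 2 -> HIT, frames=[3,2,-] (faults so far: 2)
  step 6: ref 2 -> HIT, frames=[3,2,-] (faults so far: 2)
  step 7: ref 2 -> HIT, frames=[3,2,-] (faults so far: 2)
  step 8: ref 2 -> HIT, frames=[3,2,-] (faults so far: 2)
  step 9: ref 4 -> FAULT, frames=[3,2,4] (faults so far: 3)
  step 10: ref 2 -> HIT, frames=[3,2,4] (faults so far: 3)
  step 11: ref 1 -> FAULT, evict 3, frames=[1,2,4] (faults so far: 4)
  step 12: ref 3 -> FAULT, evict 2, frames=[1,3,4] (faults so far: 5)
  FIFO total faults: 5
--- LRU ---
  step 0: ref 3 -> FAULT, frames=[3,-,-] (faults so far: 1)
  step 1: ref 2 -> FAULT, frames=[3,2,-] (faults so far: 2)
  step 2: ref 2 -> HIT, frames=[3,2,-] (faults so far: 2)
  step 3: ref 2 -> HIT, frames=[3,2,-] (faults so far: 2)
  step 4: ref 2 -> HIT, frames=[3,2,-] (faults so far: 2)
  step 5: ref 2 -> HIT, frames=[3,2,-] (faults so far: 2)
  step 6: ref 2 -> HIT, frames=[3,2,-] (faults so far: 2)
  step 7: ref 2 -> HIT, frames=[3,2,-] (faults so far: 2)
  step 8: ref 2 -> HIT, frames=[3,2,-] (faults so far: 2)
  step 9: ref 4 -> FAULT, frames=[3,2,4] (faults so far: 3)
  step 10: ref 2 -> HIT, frames=[3,2,4] (faults so far: 3)
  step 11: ref 1 -> FAULT, evict 3, frames=[1,2,4] (faults so far: 4)
  step 12: ref 3 -> FAULT, evict 4, frames=[1,2,3] (faults so far: 5)
  LRU total faults: 5
--- Optimal ---
  step 0: ref 3 -> FAULT, frames=[3,-,-] (faults so far: 1)
  step 1: ref 2 -> FAULT, frames=[3,2,-] (faults so far: 2)
  step 2: ref 2 -> HIT, frames=[3,2,-] (faults so far: 2)
  step 3: ref 2 -> HIT, frames=[3,2,-] (faults so far: 2)
  step 4: ref 2 -> HIT, frames=[3,2,-] (faults so far: 2)
  step 5: ref 2 -> HIT, frames=[3,2,-] (faults so far: 2)
  step 6: ref 2 -> HIT, frames=[3,2,-] (faults so far: 2)
  step 7: ref 2 -> HIT, frames=[3,2,-] (faults so far: 2)
  step 8: ref 2 -> HIT, frames=[3,2,-] (faults so far: 2)
  step 9: ref 4 -> FAULT, frames=[3,2,4] (faults so far: 3)
  step 10: ref 2 -> HIT, frames=[3,2,4] (faults so far: 3)
  step 11: ref 1 -> FAULT, evict 2, frames=[3,1,4] (faults so far: 4)
  step 12: ref 3 -> HIT, frames=[3,1,4] (faults so far: 4)
  Optimal total faults: 4

Answer: 5 5 4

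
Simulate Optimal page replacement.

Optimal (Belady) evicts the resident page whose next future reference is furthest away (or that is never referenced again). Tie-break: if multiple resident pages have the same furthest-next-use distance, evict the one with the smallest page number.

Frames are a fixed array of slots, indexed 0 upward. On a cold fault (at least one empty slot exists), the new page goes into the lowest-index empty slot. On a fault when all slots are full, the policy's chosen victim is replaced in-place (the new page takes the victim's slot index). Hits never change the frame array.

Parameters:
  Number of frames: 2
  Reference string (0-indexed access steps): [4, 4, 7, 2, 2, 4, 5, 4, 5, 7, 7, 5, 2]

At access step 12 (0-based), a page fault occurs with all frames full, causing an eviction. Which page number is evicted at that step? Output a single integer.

Answer: 5

Derivation:
Step 0: ref 4 -> FAULT, frames=[4,-]
Step 1: ref 4 -> HIT, frames=[4,-]
Step 2: ref 7 -> FAULT, frames=[4,7]
Step 3: ref 2 -> FAULT, evict 7, frames=[4,2]
Step 4: ref 2 -> HIT, frames=[4,2]
Step 5: ref 4 -> HIT, frames=[4,2]
Step 6: ref 5 -> FAULT, evict 2, frames=[4,5]
Step 7: ref 4 -> HIT, frames=[4,5]
Step 8: ref 5 -> HIT, frames=[4,5]
Step 9: ref 7 -> FAULT, evict 4, frames=[7,5]
Step 10: ref 7 -> HIT, frames=[7,5]
Step 11: ref 5 -> HIT, frames=[7,5]
Step 12: ref 2 -> FAULT, evict 5, frames=[7,2]
At step 12: evicted page 5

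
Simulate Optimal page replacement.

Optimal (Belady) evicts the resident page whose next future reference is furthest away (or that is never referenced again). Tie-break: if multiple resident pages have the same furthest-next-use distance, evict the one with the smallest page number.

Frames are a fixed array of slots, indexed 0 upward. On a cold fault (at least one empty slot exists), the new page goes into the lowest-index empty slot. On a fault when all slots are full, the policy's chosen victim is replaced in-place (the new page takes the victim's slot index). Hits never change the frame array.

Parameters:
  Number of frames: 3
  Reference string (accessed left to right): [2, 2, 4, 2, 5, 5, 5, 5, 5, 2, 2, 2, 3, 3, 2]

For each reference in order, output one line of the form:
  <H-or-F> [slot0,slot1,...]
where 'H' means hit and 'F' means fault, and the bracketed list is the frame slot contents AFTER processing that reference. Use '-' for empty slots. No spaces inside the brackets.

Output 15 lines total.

F [2,-,-]
H [2,-,-]
F [2,4,-]
H [2,4,-]
F [2,4,5]
H [2,4,5]
H [2,4,5]
H [2,4,5]
H [2,4,5]
H [2,4,5]
H [2,4,5]
H [2,4,5]
F [2,3,5]
H [2,3,5]
H [2,3,5]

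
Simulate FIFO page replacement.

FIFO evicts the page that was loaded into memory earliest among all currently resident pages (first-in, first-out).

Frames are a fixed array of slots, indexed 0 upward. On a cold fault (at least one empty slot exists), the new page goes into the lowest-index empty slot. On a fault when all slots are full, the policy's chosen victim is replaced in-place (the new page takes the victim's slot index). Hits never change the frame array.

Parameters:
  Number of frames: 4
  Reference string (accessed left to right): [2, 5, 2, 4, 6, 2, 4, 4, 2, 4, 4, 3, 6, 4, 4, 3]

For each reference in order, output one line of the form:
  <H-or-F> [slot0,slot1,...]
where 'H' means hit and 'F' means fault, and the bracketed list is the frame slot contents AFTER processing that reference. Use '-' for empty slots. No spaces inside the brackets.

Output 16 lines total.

F [2,-,-,-]
F [2,5,-,-]
H [2,5,-,-]
F [2,5,4,-]
F [2,5,4,6]
H [2,5,4,6]
H [2,5,4,6]
H [2,5,4,6]
H [2,5,4,6]
H [2,5,4,6]
H [2,5,4,6]
F [3,5,4,6]
H [3,5,4,6]
H [3,5,4,6]
H [3,5,4,6]
H [3,5,4,6]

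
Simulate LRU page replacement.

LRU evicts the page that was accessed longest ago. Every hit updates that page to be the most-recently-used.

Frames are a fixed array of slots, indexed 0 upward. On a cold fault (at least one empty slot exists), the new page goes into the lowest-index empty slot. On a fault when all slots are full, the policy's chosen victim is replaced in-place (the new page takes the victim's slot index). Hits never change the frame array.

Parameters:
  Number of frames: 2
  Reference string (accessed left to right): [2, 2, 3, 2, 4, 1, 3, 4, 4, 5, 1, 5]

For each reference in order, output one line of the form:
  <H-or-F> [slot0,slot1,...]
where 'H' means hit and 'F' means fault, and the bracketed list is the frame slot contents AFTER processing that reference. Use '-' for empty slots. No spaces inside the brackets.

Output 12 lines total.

F [2,-]
H [2,-]
F [2,3]
H [2,3]
F [2,4]
F [1,4]
F [1,3]
F [4,3]
H [4,3]
F [4,5]
F [1,5]
H [1,5]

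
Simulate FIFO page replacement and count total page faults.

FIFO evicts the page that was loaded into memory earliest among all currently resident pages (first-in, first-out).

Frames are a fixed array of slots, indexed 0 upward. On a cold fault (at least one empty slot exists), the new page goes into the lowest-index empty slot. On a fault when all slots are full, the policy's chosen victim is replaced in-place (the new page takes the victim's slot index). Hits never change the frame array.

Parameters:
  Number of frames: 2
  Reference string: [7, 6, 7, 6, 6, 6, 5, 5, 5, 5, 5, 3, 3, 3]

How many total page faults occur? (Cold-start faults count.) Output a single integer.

Step 0: ref 7 → FAULT, frames=[7,-]
Step 1: ref 6 → FAULT, frames=[7,6]
Step 2: ref 7 → HIT, frames=[7,6]
Step 3: ref 6 → HIT, frames=[7,6]
Step 4: ref 6 → HIT, frames=[7,6]
Step 5: ref 6 → HIT, frames=[7,6]
Step 6: ref 5 → FAULT (evict 7), frames=[5,6]
Step 7: ref 5 → HIT, frames=[5,6]
Step 8: ref 5 → HIT, frames=[5,6]
Step 9: ref 5 → HIT, frames=[5,6]
Step 10: ref 5 → HIT, frames=[5,6]
Step 11: ref 3 → FAULT (evict 6), frames=[5,3]
Step 12: ref 3 → HIT, frames=[5,3]
Step 13: ref 3 → HIT, frames=[5,3]
Total faults: 4

Answer: 4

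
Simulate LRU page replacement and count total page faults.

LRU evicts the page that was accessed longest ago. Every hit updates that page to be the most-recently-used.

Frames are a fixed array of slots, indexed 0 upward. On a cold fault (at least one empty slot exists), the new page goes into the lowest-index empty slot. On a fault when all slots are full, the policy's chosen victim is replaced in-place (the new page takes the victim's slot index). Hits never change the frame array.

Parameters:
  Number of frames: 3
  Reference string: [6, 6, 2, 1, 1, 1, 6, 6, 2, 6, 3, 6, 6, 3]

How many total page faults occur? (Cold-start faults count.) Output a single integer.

Answer: 4

Derivation:
Step 0: ref 6 → FAULT, frames=[6,-,-]
Step 1: ref 6 → HIT, frames=[6,-,-]
Step 2: ref 2 → FAULT, frames=[6,2,-]
Step 3: ref 1 → FAULT, frames=[6,2,1]
Step 4: ref 1 → HIT, frames=[6,2,1]
Step 5: ref 1 → HIT, frames=[6,2,1]
Step 6: ref 6 → HIT, frames=[6,2,1]
Step 7: ref 6 → HIT, frames=[6,2,1]
Step 8: ref 2 → HIT, frames=[6,2,1]
Step 9: ref 6 → HIT, frames=[6,2,1]
Step 10: ref 3 → FAULT (evict 1), frames=[6,2,3]
Step 11: ref 6 → HIT, frames=[6,2,3]
Step 12: ref 6 → HIT, frames=[6,2,3]
Step 13: ref 3 → HIT, frames=[6,2,3]
Total faults: 4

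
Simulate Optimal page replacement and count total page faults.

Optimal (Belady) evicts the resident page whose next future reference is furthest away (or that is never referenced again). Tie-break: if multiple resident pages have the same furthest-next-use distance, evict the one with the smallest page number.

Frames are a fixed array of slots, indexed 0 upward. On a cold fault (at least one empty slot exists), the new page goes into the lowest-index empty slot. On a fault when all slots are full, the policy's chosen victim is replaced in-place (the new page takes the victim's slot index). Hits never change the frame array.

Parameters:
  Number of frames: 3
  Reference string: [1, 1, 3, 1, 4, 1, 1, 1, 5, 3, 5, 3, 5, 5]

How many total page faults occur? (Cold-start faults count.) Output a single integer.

Answer: 4

Derivation:
Step 0: ref 1 → FAULT, frames=[1,-,-]
Step 1: ref 1 → HIT, frames=[1,-,-]
Step 2: ref 3 → FAULT, frames=[1,3,-]
Step 3: ref 1 → HIT, frames=[1,3,-]
Step 4: ref 4 → FAULT, frames=[1,3,4]
Step 5: ref 1 → HIT, frames=[1,3,4]
Step 6: ref 1 → HIT, frames=[1,3,4]
Step 7: ref 1 → HIT, frames=[1,3,4]
Step 8: ref 5 → FAULT (evict 1), frames=[5,3,4]
Step 9: ref 3 → HIT, frames=[5,3,4]
Step 10: ref 5 → HIT, frames=[5,3,4]
Step 11: ref 3 → HIT, frames=[5,3,4]
Step 12: ref 5 → HIT, frames=[5,3,4]
Step 13: ref 5 → HIT, frames=[5,3,4]
Total faults: 4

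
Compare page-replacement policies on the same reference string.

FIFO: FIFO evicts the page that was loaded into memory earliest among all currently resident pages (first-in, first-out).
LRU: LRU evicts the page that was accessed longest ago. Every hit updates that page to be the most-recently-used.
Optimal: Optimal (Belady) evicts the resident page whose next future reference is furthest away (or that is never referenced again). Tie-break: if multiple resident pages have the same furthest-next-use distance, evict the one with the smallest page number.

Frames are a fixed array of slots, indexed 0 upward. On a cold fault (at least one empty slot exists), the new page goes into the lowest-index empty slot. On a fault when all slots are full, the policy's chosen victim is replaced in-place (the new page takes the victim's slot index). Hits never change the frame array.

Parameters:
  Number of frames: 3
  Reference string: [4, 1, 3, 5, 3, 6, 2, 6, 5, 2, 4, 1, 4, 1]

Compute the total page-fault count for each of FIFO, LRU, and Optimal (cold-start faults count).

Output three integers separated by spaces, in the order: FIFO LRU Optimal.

--- FIFO ---
  step 0: ref 4 -> FAULT, frames=[4,-,-] (faults so far: 1)
  step 1: ref 1 -> FAULT, frames=[4,1,-] (faults so far: 2)
  step 2: ref 3 -> FAULT, frames=[4,1,3] (faults so far: 3)
  step 3: ref 5 -> FAULT, evict 4, frames=[5,1,3] (faults so far: 4)
  step 4: ref 3 -> HIT, frames=[5,1,3] (faults so far: 4)
  step 5: ref 6 -> FAULT, evict 1, frames=[5,6,3] (faults so far: 5)
  step 6: ref 2 -> FAULT, evict 3, frames=[5,6,2] (faults so far: 6)
  step 7: ref 6 -> HIT, frames=[5,6,2] (faults so far: 6)
  step 8: ref 5 -> HIT, frames=[5,6,2] (faults so far: 6)
  step 9: ref 2 -> HIT, frames=[5,6,2] (faults so far: 6)
  step 10: ref 4 -> FAULT, evict 5, frames=[4,6,2] (faults so far: 7)
  step 11: ref 1 -> FAULT, evict 6, frames=[4,1,2] (faults so far: 8)
  step 12: ref 4 -> HIT, frames=[4,1,2] (faults so far: 8)
  step 13: ref 1 -> HIT, frames=[4,1,2] (faults so far: 8)
  FIFO total faults: 8
--- LRU ---
  step 0: ref 4 -> FAULT, frames=[4,-,-] (faults so far: 1)
  step 1: ref 1 -> FAULT, frames=[4,1,-] (faults so far: 2)
  step 2: ref 3 -> FAULT, frames=[4,1,3] (faults so far: 3)
  step 3: ref 5 -> FAULT, evict 4, frames=[5,1,3] (faults so far: 4)
  step 4: ref 3 -> HIT, frames=[5,1,3] (faults so far: 4)
  step 5: ref 6 -> FAULT, evict 1, frames=[5,6,3] (faults so far: 5)
  step 6: ref 2 -> FAULT, evict 5, frames=[2,6,3] (faults so far: 6)
  step 7: ref 6 -> HIT, frames=[2,6,3] (faults so far: 6)
  step 8: ref 5 -> FAULT, evict 3, frames=[2,6,5] (faults so far: 7)
  step 9: ref 2 -> HIT, frames=[2,6,5] (faults so far: 7)
  step 10: ref 4 -> FAULT, evict 6, frames=[2,4,5] (faults so far: 8)
  step 11: ref 1 -> FAULT, evict 5, frames=[2,4,1] (faults so far: 9)
  step 12: ref 4 -> HIT, frames=[2,4,1] (faults so far: 9)
  step 13: ref 1 -> HIT, frames=[2,4,1] (faults so far: 9)
  LRU total faults: 9
--- Optimal ---
  step 0: ref 4 -> FAULT, frames=[4,-,-] (faults so far: 1)
  step 1: ref 1 -> FAULT, frames=[4,1,-] (faults so far: 2)
  step 2: ref 3 -> FAULT, frames=[4,1,3] (faults so far: 3)
  step 3: ref 5 -> FAULT, evict 1, frames=[4,5,3] (faults so far: 4)
  step 4: ref 3 -> HIT, frames=[4,5,3] (faults so far: 4)
  step 5: ref 6 -> FAULT, evict 3, frames=[4,5,6] (faults so far: 5)
  step 6: ref 2 -> FAULT, evict 4, frames=[2,5,6] (faults so far: 6)
  step 7: ref 6 -> HIT, frames=[2,5,6] (faults so far: 6)
  step 8: ref 5 -> HIT, frames=[2,5,6] (faults so far: 6)
  step 9: ref 2 -> HIT, frames=[2,5,6] (faults so far: 6)
  step 10: ref 4 -> FAULT, evict 2, frames=[4,5,6] (faults so far: 7)
  step 11: ref 1 -> FAULT, evict 5, frames=[4,1,6] (faults so far: 8)
  step 12: ref 4 -> HIT, frames=[4,1,6] (faults so far: 8)
  step 13: ref 1 -> HIT, frames=[4,1,6] (faults so far: 8)
  Optimal total faults: 8

Answer: 8 9 8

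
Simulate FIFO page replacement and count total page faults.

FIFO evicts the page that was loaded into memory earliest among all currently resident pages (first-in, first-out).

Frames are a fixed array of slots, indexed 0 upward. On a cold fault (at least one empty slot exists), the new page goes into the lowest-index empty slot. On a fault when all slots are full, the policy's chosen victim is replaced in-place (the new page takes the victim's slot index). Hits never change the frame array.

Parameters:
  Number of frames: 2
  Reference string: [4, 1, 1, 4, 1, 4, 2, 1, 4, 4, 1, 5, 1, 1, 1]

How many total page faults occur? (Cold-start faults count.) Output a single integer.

Step 0: ref 4 → FAULT, frames=[4,-]
Step 1: ref 1 → FAULT, frames=[4,1]
Step 2: ref 1 → HIT, frames=[4,1]
Step 3: ref 4 → HIT, frames=[4,1]
Step 4: ref 1 → HIT, frames=[4,1]
Step 5: ref 4 → HIT, frames=[4,1]
Step 6: ref 2 → FAULT (evict 4), frames=[2,1]
Step 7: ref 1 → HIT, frames=[2,1]
Step 8: ref 4 → FAULT (evict 1), frames=[2,4]
Step 9: ref 4 → HIT, frames=[2,4]
Step 10: ref 1 → FAULT (evict 2), frames=[1,4]
Step 11: ref 5 → FAULT (evict 4), frames=[1,5]
Step 12: ref 1 → HIT, frames=[1,5]
Step 13: ref 1 → HIT, frames=[1,5]
Step 14: ref 1 → HIT, frames=[1,5]
Total faults: 6

Answer: 6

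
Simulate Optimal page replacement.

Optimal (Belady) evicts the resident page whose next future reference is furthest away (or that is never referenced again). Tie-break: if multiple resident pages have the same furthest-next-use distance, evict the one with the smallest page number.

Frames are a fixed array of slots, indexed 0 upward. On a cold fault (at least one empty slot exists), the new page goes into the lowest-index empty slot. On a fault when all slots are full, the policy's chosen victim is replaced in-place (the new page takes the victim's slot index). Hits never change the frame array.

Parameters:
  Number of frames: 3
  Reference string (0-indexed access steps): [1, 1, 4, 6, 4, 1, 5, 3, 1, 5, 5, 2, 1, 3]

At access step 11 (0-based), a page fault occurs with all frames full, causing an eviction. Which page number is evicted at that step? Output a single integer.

Answer: 5

Derivation:
Step 0: ref 1 -> FAULT, frames=[1,-,-]
Step 1: ref 1 -> HIT, frames=[1,-,-]
Step 2: ref 4 -> FAULT, frames=[1,4,-]
Step 3: ref 6 -> FAULT, frames=[1,4,6]
Step 4: ref 4 -> HIT, frames=[1,4,6]
Step 5: ref 1 -> HIT, frames=[1,4,6]
Step 6: ref 5 -> FAULT, evict 4, frames=[1,5,6]
Step 7: ref 3 -> FAULT, evict 6, frames=[1,5,3]
Step 8: ref 1 -> HIT, frames=[1,5,3]
Step 9: ref 5 -> HIT, frames=[1,5,3]
Step 10: ref 5 -> HIT, frames=[1,5,3]
Step 11: ref 2 -> FAULT, evict 5, frames=[1,2,3]
At step 11: evicted page 5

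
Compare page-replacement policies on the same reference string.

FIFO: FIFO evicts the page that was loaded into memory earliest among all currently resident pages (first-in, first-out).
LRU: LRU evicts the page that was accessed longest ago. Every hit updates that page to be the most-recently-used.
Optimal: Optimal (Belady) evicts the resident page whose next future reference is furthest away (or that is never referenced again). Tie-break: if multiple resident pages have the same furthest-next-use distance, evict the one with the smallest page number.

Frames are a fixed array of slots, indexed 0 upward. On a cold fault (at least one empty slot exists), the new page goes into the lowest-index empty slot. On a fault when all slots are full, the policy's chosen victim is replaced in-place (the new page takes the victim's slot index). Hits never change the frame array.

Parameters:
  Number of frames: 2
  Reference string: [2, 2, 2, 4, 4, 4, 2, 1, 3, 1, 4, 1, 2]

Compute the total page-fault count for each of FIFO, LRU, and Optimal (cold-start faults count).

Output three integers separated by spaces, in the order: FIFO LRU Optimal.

Answer: 7 6 6

Derivation:
--- FIFO ---
  step 0: ref 2 -> FAULT, frames=[2,-] (faults so far: 1)
  step 1: ref 2 -> HIT, frames=[2,-] (faults so far: 1)
  step 2: ref 2 -> HIT, frames=[2,-] (faults so far: 1)
  step 3: ref 4 -> FAULT, frames=[2,4] (faults so far: 2)
  step 4: ref 4 -> HIT, frames=[2,4] (faults so far: 2)
  step 5: ref 4 -> HIT, frames=[2,4] (faults so far: 2)
  step 6: ref 2 -> HIT, frames=[2,4] (faults so far: 2)
  step 7: ref 1 -> FAULT, evict 2, frames=[1,4] (faults so far: 3)
  step 8: ref 3 -> FAULT, evict 4, frames=[1,3] (faults so far: 4)
  step 9: ref 1 -> HIT, frames=[1,3] (faults so far: 4)
  step 10: ref 4 -> FAULT, evict 1, frames=[4,3] (faults so far: 5)
  step 11: ref 1 -> FAULT, evict 3, frames=[4,1] (faults so far: 6)
  step 12: ref 2 -> FAULT, evict 4, frames=[2,1] (faults so far: 7)
  FIFO total faults: 7
--- LRU ---
  step 0: ref 2 -> FAULT, frames=[2,-] (faults so far: 1)
  step 1: ref 2 -> HIT, frames=[2,-] (faults so far: 1)
  step 2: ref 2 -> HIT, frames=[2,-] (faults so far: 1)
  step 3: ref 4 -> FAULT, frames=[2,4] (faults so far: 2)
  step 4: ref 4 -> HIT, frames=[2,4] (faults so far: 2)
  step 5: ref 4 -> HIT, frames=[2,4] (faults so far: 2)
  step 6: ref 2 -> HIT, frames=[2,4] (faults so far: 2)
  step 7: ref 1 -> FAULT, evict 4, frames=[2,1] (faults so far: 3)
  step 8: ref 3 -> FAULT, evict 2, frames=[3,1] (faults so far: 4)
  step 9: ref 1 -> HIT, frames=[3,1] (faults so far: 4)
  step 10: ref 4 -> FAULT, evict 3, frames=[4,1] (faults so far: 5)
  step 11: ref 1 -> HIT, frames=[4,1] (faults so far: 5)
  step 12: ref 2 -> FAULT, evict 4, frames=[2,1] (faults so far: 6)
  LRU total faults: 6
--- Optimal ---
  step 0: ref 2 -> FAULT, frames=[2,-] (faults so far: 1)
  step 1: ref 2 -> HIT, frames=[2,-] (faults so far: 1)
  step 2: ref 2 -> HIT, frames=[2,-] (faults so far: 1)
  step 3: ref 4 -> FAULT, frames=[2,4] (faults so far: 2)
  step 4: ref 4 -> HIT, frames=[2,4] (faults so far: 2)
  step 5: ref 4 -> HIT, frames=[2,4] (faults so far: 2)
  step 6: ref 2 -> HIT, frames=[2,4] (faults so far: 2)
  step 7: ref 1 -> FAULT, evict 2, frames=[1,4] (faults so far: 3)
  step 8: ref 3 -> FAULT, evict 4, frames=[1,3] (faults so far: 4)
  step 9: ref 1 -> HIT, frames=[1,3] (faults so far: 4)
  step 10: ref 4 -> FAULT, evict 3, frames=[1,4] (faults so far: 5)
  step 11: ref 1 -> HIT, frames=[1,4] (faults so far: 5)
  step 12: ref 2 -> FAULT, evict 1, frames=[2,4] (faults so far: 6)
  Optimal total faults: 6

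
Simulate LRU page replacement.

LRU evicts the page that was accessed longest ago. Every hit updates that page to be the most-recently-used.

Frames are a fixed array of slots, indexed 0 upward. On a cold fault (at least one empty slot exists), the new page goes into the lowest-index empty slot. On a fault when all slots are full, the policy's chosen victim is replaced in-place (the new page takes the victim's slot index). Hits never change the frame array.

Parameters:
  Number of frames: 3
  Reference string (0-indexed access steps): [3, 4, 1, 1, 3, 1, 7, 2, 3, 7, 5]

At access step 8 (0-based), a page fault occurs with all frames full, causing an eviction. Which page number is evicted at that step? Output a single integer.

Answer: 1

Derivation:
Step 0: ref 3 -> FAULT, frames=[3,-,-]
Step 1: ref 4 -> FAULT, frames=[3,4,-]
Step 2: ref 1 -> FAULT, frames=[3,4,1]
Step 3: ref 1 -> HIT, frames=[3,4,1]
Step 4: ref 3 -> HIT, frames=[3,4,1]
Step 5: ref 1 -> HIT, frames=[3,4,1]
Step 6: ref 7 -> FAULT, evict 4, frames=[3,7,1]
Step 7: ref 2 -> FAULT, evict 3, frames=[2,7,1]
Step 8: ref 3 -> FAULT, evict 1, frames=[2,7,3]
At step 8: evicted page 1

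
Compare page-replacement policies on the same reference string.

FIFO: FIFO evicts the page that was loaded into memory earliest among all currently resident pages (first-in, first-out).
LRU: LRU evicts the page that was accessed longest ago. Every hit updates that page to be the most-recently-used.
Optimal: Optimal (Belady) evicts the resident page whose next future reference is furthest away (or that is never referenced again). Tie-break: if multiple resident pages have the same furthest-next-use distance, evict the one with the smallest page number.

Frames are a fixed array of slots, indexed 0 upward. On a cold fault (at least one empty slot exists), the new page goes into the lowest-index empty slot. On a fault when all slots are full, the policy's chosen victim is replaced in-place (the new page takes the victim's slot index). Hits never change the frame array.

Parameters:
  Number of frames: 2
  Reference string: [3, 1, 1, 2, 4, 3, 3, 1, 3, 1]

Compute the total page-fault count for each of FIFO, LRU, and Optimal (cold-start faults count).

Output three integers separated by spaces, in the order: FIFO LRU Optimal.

Answer: 6 6 5

Derivation:
--- FIFO ---
  step 0: ref 3 -> FAULT, frames=[3,-] (faults so far: 1)
  step 1: ref 1 -> FAULT, frames=[3,1] (faults so far: 2)
  step 2: ref 1 -> HIT, frames=[3,1] (faults so far: 2)
  step 3: ref 2 -> FAULT, evict 3, frames=[2,1] (faults so far: 3)
  step 4: ref 4 -> FAULT, evict 1, frames=[2,4] (faults so far: 4)
  step 5: ref 3 -> FAULT, evict 2, frames=[3,4] (faults so far: 5)
  step 6: ref 3 -> HIT, frames=[3,4] (faults so far: 5)
  step 7: ref 1 -> FAULT, evict 4, frames=[3,1] (faults so far: 6)
  step 8: ref 3 -> HIT, frames=[3,1] (faults so far: 6)
  step 9: ref 1 -> HIT, frames=[3,1] (faults so far: 6)
  FIFO total faults: 6
--- LRU ---
  step 0: ref 3 -> FAULT, frames=[3,-] (faults so far: 1)
  step 1: ref 1 -> FAULT, frames=[3,1] (faults so far: 2)
  step 2: ref 1 -> HIT, frames=[3,1] (faults so far: 2)
  step 3: ref 2 -> FAULT, evict 3, frames=[2,1] (faults so far: 3)
  step 4: ref 4 -> FAULT, evict 1, frames=[2,4] (faults so far: 4)
  step 5: ref 3 -> FAULT, evict 2, frames=[3,4] (faults so far: 5)
  step 6: ref 3 -> HIT, frames=[3,4] (faults so far: 5)
  step 7: ref 1 -> FAULT, evict 4, frames=[3,1] (faults so far: 6)
  step 8: ref 3 -> HIT, frames=[3,1] (faults so far: 6)
  step 9: ref 1 -> HIT, frames=[3,1] (faults so far: 6)
  LRU total faults: 6
--- Optimal ---
  step 0: ref 3 -> FAULT, frames=[3,-] (faults so far: 1)
  step 1: ref 1 -> FAULT, frames=[3,1] (faults so far: 2)
  step 2: ref 1 -> HIT, frames=[3,1] (faults so far: 2)
  step 3: ref 2 -> FAULT, evict 1, frames=[3,2] (faults so far: 3)
  step 4: ref 4 -> FAULT, evict 2, frames=[3,4] (faults so far: 4)
  step 5: ref 3 -> HIT, frames=[3,4] (faults so far: 4)
  step 6: ref 3 -> HIT, frames=[3,4] (faults so far: 4)
  step 7: ref 1 -> FAULT, evict 4, frames=[3,1] (faults so far: 5)
  step 8: ref 3 -> HIT, frames=[3,1] (faults so far: 5)
  step 9: ref 1 -> HIT, frames=[3,1] (faults so far: 5)
  Optimal total faults: 5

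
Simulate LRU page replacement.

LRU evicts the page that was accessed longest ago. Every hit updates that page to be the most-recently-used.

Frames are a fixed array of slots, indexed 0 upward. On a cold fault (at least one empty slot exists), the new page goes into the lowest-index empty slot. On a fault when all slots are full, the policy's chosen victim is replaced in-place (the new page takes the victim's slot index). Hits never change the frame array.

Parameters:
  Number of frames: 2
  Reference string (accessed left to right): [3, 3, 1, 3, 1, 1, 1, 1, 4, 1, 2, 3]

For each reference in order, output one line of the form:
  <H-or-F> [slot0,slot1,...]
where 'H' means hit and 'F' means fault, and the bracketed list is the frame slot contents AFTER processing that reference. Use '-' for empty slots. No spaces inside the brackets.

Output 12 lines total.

F [3,-]
H [3,-]
F [3,1]
H [3,1]
H [3,1]
H [3,1]
H [3,1]
H [3,1]
F [4,1]
H [4,1]
F [2,1]
F [2,3]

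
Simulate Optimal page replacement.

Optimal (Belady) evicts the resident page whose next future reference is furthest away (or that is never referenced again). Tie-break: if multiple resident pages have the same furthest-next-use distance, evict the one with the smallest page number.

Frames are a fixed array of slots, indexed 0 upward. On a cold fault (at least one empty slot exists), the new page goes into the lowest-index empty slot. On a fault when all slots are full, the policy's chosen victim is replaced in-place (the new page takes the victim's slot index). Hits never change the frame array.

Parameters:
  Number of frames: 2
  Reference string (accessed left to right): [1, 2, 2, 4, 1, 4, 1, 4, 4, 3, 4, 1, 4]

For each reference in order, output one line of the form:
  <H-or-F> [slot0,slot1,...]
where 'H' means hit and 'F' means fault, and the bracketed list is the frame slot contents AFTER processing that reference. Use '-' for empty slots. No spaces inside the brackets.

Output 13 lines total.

F [1,-]
F [1,2]
H [1,2]
F [1,4]
H [1,4]
H [1,4]
H [1,4]
H [1,4]
H [1,4]
F [3,4]
H [3,4]
F [1,4]
H [1,4]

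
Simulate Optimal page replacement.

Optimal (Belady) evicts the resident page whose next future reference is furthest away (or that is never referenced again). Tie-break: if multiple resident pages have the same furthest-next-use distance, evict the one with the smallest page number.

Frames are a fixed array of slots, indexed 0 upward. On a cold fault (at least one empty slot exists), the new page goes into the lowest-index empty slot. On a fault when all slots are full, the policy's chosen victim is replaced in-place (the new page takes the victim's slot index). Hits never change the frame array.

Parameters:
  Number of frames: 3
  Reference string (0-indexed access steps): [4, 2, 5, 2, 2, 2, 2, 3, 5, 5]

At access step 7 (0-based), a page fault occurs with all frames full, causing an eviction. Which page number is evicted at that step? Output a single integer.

Step 0: ref 4 -> FAULT, frames=[4,-,-]
Step 1: ref 2 -> FAULT, frames=[4,2,-]
Step 2: ref 5 -> FAULT, frames=[4,2,5]
Step 3: ref 2 -> HIT, frames=[4,2,5]
Step 4: ref 2 -> HIT, frames=[4,2,5]
Step 5: ref 2 -> HIT, frames=[4,2,5]
Step 6: ref 2 -> HIT, frames=[4,2,5]
Step 7: ref 3 -> FAULT, evict 2, frames=[4,3,5]
At step 7: evicted page 2

Answer: 2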